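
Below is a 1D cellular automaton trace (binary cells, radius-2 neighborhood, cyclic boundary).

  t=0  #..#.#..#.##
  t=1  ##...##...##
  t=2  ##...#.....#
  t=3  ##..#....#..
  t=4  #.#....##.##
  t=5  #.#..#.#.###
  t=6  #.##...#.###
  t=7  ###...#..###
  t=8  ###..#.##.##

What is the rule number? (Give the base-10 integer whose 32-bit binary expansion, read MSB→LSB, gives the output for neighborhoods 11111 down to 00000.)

  [31] ##### => #  t=7,i=0
  [30] ####. => #  t=1,i=0
  [29] ###.# => #  t=4,i=0
  [28] ###.. => #  t=0,i=0
  [27] ##.## => #  t=4,i=9
  [26] ##.#. => .  t=4,i=1
  [25] ##..# => #  t=0,i=1
  [24] ##... => .  t=1,i=2
  [23] #.### => #  t=0,i=10
  [22] #.##. => #  t=6,i=2
  [21] #.#.# => #  t=5,i=7
  [20] #.#.. => #  t=0,i=5
  [19] #..## => #  t=3,i=11
  [18] #..#. => .  t=0,i=2
  [17] #...# => .  t=1,i=3
  [16] #.... => .  t=2,i=7
  [15] .#### => #  t=1,i=11
  [14] .###. => #  t=0,i=11
  [13] .##.# => .  t=4,i=8
  [12] .##.. => .  t=1,i=6
  [11] .#.## => .  t=0,i=9
  [10] .#.#. => .  t=0,i=4
  [9] .#..# => #  t=0,i=6
  [8] .#... => .  t=2,i=6
  [7] ..### => .  t=1,i=10
  [6] ..##. => #  t=1,i=5
  [5] ..#.# => .  t=0,i=3
  [4] ..#.. => .  t=2,i=5
  [3] ...## => .  t=1,i=4
  [2] ...#. => #  t=2,i=4
  [1] ....# => #  t=2,i=9
  [0] ..... => .  t=2,i=8
  bits 11111010111110001100001001000110 = 4210606662

4210606662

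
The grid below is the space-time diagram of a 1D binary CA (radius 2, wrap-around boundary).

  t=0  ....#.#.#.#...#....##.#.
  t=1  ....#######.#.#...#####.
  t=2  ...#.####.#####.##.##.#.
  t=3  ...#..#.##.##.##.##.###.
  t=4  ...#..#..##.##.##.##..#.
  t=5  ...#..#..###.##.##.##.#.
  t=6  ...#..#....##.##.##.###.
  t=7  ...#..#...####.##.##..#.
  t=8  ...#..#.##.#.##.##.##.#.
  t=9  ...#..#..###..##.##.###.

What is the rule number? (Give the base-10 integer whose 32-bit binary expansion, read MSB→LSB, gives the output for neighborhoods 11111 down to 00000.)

3190994040

  [31] ##### => #  t=1,i=6
  [30] ####. => .  t=1,i=9
  [29] ###.# => #  t=1,i=10
  [28] ###.. => #  t=1,i=22
  [27] ##.## => #  t=2,i=9
  [26] ##.#. => #  t=0,i=21
  [25] ##..# => #  t=4,i=20
  [24] ##... => .  t=1,i=23
  [23] #.### => .  t=2,i=5
  [22] #.##. => .  t=2,i=16
  [21] #.#.# => #  t=0,i=6
  [20] #.#.. => #  t=0,i=10
  [19] #..## => .  t=4,i=8
  [18] #..#. => .  t=3,i=5
  [17] #...# => #  t=0,i=12
  [16] #.... => .  t=0,i=0
  [15] .#### => #  t=1,i=5
  [14] .###. => .  t=3,i=21
  [13] .##.# => #  t=0,i=20
  [12] .##.. => #  t=4,i=19
  [11] .#.## => .  t=2,i=4
  [10] .#.#. => #  t=0,i=5
  [9] .#..# => .  t=3,i=4
  [8] .#... => .  t=0,i=11
  [7] ..### => .  t=1,i=4
  [6] ..##. => #  t=0,i=19
  [5] ..#.# => #  t=0,i=4
  [4] ..#.. => #  t=0,i=14
  [3] ...## => #  t=0,i=18
  [2] ...#. => .  t=0,i=3
  [1] ....# => .  t=0,i=2
  [0] ..... => .  t=0,i=1
  bits 10111110001100101011010001111000 = 3190994040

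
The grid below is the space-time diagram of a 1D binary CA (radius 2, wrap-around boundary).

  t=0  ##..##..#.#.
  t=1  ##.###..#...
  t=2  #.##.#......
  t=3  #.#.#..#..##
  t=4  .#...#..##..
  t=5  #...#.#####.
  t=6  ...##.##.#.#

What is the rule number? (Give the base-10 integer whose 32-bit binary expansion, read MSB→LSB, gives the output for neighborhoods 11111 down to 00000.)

1573491302

  #####|.  b31=0 t=5,i=8
  ####.|#  b30=1 t=5,i=9
  ###.#|.  b29=0 t=3,i=0
  ###..|#  b28=1 t=1,i=5
  ##.##|#  b27=1 t=1,i=2
  ##.#.|#  b26=1 t=2,i=4
  ##..#|.  b25=0 t=0,i=2
  ##...|#  b24=1 t=4,i=10
  #.###|#  b23=1 t=1,i=3
  #.##.|#  b22=1 t=0,i=0
  #.#.#|.  b21=0 t=0,i=10
  #.#..|.  b20=0 t=2,i=5
  #..##|#  b19=1 t=0,i=3
  #..#.|.  b18=0 t=0,i=7
  #...#|.  b17=0 t=1,i=10
  #....|#  b16=1 t=2,i=7
  .####|#  b15=1 t=5,i=7
  .###.|.  b14=0 t=1,i=4
  .##.#|.  b13=0 t=1,i=1
  .##..|#  b12=1 t=0,i=1
  .#.##|.  b11=0 t=0,i=11
  .#.#.|.  b10=0 t=0,i=9
  .#..#|#  b9=1 t=3,i=5
  .#...|.  b8=0 t=1,i=9
  ..###|.  b7=0 t=3,i=10
  ..##.|#  b6=1 t=0,i=4
  ..#.#|#  b5=1 t=0,i=8
  ..#..|.  b4=0 t=1,i=8
  ...##|.  b3=0 t=1,i=11
  ...#.|#  b2=1 t=2,i=11
  ....#|#  b1=1 t=2,i=10
  .....|.  b0=0 t=2,i=8
  bits 01011101110010011001001001100110 = 1573491302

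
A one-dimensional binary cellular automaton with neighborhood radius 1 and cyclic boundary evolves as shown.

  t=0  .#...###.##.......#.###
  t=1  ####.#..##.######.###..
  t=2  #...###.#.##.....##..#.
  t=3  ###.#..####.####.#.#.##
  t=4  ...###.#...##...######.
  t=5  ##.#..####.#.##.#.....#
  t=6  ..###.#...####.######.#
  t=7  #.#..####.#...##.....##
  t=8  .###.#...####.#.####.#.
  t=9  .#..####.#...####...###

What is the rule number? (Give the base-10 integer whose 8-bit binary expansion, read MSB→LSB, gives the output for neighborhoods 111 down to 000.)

  ### -> .   bit 7 = 0  t=0,i=6
  ##. -> .   bit 6 = 0  t=0,i=7
  #.# -> #   bit 5 = 1  t=0,i=0
  #.. -> #   bit 4 = 1  t=0,i=2
  .## -> #   bit 3 = 1  t=0,i=5
  .#. -> #   bit 2 = 1  t=0,i=1
  ..# -> .   bit 1 = 0  t=0,i=4
  ... -> #   bit 0 = 1  t=0,i=3
  bits 00111101 = 61

61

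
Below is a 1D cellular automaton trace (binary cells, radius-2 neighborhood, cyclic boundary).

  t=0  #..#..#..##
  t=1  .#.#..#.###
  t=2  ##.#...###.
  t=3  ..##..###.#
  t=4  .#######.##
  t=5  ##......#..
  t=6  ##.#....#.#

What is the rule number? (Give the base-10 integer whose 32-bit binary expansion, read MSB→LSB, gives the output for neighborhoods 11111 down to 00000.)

247027928

  #####|.  b31=0 t=4,i=3
  ####.|.  b30=0 t=4,i=6
  ###.#|.  b29=0 t=1,i=10
  ###..|.  b28=0 t=0,i=0
  ##.##|#  b27=1 t=2,i=10
  ##.#.|#  b26=1 t=1,i=0
  ##..#|#  b25=1 t=0,i=1
  ##...|.  b24=0 t=5,i=2
  #.###|#  b23=1 t=1,i=8
  #.##.|.  b22=0 t=2,i=0
  #.#.#|#  b21=1 t=1,i=1
  #.#..|#  b20=1 t=1,i=3
  #..##|#  b19=1 t=0,i=8
  #..#.|.  b18=0 t=0,i=2
  #...#|.  b17=0 t=2,i=5
  #....|#  b16=1 t=5,i=3
  .####|.  b15=0 t=4,i=2
  .###.|#  b14=1 t=0,i=10
  .##.#|.  b13=0 t=2,i=1
  .##..|#  b12=1 t=3,i=3
  .#.##|#  b11=1 t=1,i=7
  .#.#.|.  b10=0 t=1,i=2
  .#..#|.  b9=0 t=0,i=4
  .#...|.  b8=0 t=2,i=4
  ..###|#  b7=1 t=0,i=9
  ..##.|#  b6=1 t=3,i=2
  ..#.#|.  b5=0 t=1,i=6
  ..#..|#  b4=1 t=0,i=3
  ...##|#  b3=1 t=2,i=6
  ...#.|.  b2=0 t=5,i=7
  ....#|.  b1=0 t=5,i=6
  .....|.  b0=0 t=5,i=4
  bits 00001110101110010101100011011000 = 247027928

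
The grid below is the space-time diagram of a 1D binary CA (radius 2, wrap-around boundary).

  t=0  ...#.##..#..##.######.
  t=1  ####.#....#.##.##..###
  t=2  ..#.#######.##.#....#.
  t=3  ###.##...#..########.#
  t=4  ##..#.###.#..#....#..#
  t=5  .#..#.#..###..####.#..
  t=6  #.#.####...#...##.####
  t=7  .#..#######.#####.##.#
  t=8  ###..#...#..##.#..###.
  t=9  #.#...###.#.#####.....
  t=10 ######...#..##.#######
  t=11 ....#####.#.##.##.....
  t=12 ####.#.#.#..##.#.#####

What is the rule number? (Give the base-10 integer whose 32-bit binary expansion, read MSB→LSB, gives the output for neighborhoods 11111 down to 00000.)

  [31] ##### => .  t=0,i=17
  [30] ####. => #  t=0,i=19
  [29] ###.# => .  t=1,i=3
  [28] ###.. => #  t=0,i=20
  [27] ##.## => .  t=0,i=14
  [26] ##.#. => #  t=1,i=4
  [25] ##..# => .  t=0,i=7
  [24] ##... => #  t=0,i=21
  [23] #.### => #  t=0,i=15
  [22] #.##. => #  t=0,i=5
  [21] #.#.# => .  t=6,i=2
  [20] #.#.. => #  t=1,i=5
  [19] #..## => .  t=0,i=11
  [18] #..#. => .  t=0,i=8
  [17] #...# => #  t=2,i=0
  [16] #.... => #  t=0,i=0
  [15] .#### => #  t=0,i=16
  [14] .###. => .  t=4,i=0
  [13] .##.# => #  t=0,i=13
  [12] .##.. => .  t=0,i=6
  [11] .#.## => .  t=0,i=4
  [10] .#.#. => #  t=5,i=5
  [9] .#..# => #  t=0,i=10
  [8] .#... => #  t=1,i=6
  [7] ..### => .  t=1,i=19
  [6] ..##. => #  t=0,i=12
  [5] ..#.# => #  t=0,i=3
  [4] ..#.. => .  t=0,i=9
  [3] ...## => #  t=6,i=14
  [2] ...#. => #  t=0,i=2
  [1] ....# => #  t=0,i=1
  [0] ..... => #  t=9,i=19
  bits 01010101110100111010011101101111 = 1439934319

1439934319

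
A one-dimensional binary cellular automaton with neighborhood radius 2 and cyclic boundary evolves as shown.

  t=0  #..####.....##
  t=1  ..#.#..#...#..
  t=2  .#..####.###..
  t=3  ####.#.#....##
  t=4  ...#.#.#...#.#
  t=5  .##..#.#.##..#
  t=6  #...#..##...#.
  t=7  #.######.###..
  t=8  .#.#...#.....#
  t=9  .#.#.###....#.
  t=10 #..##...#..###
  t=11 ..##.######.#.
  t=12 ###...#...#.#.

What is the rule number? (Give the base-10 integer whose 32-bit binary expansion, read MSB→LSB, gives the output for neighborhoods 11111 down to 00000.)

  ##### -> .   bit 31 = 0  t=3,i=0
  ####. -> .   bit 30 = 0  t=0,i=5
  ###.# -> #   bit 29 = 1  t=2,i=7
  ###.. -> .   bit 28 = 0  t=0,i=0
  ##.## -> .   bit 27 = 0  t=2,i=8
  ##.#. -> .   bit 26 = 0  t=3,i=4
  ##..# -> .   bit 25 = 0  t=0,i=1
  ##... -> #   bit 24 = 1  t=0,i=7
  #.### -> .   bit 23 = 0  t=2,i=9
  #.##. -> .   bit 22 = 0  t=5,i=1
  #.#.# -> #   bit 21 = 1  t=3,i=5
  #.#.. -> #   bit 20 = 1  t=1,i=4
  #..## -> #   bit 19 = 1  t=0,i=2
  #..#. -> #   bit 18 = 1  t=1,i=6
  #...# -> #   bit 17 = 1  t=1,i=9
  #.... -> .   bit 16 = 0  t=0,i=8
  .#### -> #   bit 15 = 1  t=0,i=4
  .###. -> .   bit 14 = 0  t=0,i=13
  .##.# -> .   bit 13 = 0  t=11,i=3
  .##.. -> .   bit 12 = 0  t=5,i=2
  .#.## -> #   bit 11 = 1  t=5,i=0
  .#.#. -> .   bit 10 = 0  t=1,i=3
  .#..# -> #   bit 9 = 1  t=1,i=5
  .#... -> .   bit 8 = 0  t=1,i=8
  ..### -> .   bit 7 = 0  t=0,i=3
  ..##. -> #   bit 6 = 1  t=6,i=7
  ..#.# -> .   bit 5 = 0  t=1,i=2
  ..#.. -> #   bit 4 = 1  t=1,i=7
  ...## -> #   bit 3 = 1  t=0,i=11
  ...#. -> #   bit 2 = 1  t=1,i=1
  ....# -> .   bit 1 = 0  t=0,i=10
  ..... -> .   bit 0 = 0  t=0,i=9
  bits 00100001001111101000101001011100 = 557746780

557746780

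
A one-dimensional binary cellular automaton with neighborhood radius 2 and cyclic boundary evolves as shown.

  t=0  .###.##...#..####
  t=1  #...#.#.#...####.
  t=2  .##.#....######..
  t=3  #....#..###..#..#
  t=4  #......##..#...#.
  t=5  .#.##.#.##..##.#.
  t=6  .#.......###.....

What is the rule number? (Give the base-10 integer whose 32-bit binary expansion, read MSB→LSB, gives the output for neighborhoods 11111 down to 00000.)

1242206633

  [31] ##### => .  t=2,i=11
  [30] ####. => #  t=0,i=15
  [29] ###.# => .  t=0,i=3
  [28] ###.. => .  t=2,i=14
  [27] ##.## => #  t=0,i=0
  [26] ##.#. => .  t=1,i=16
  [25] ##..# => #  t=3,i=11
  [24] ##... => .  t=0,i=7
  [23] #.### => .  t=0,i=1
  [22] #.##. => .  t=0,i=5
  [21] #.#.# => .  t=1,i=6
  [20] #.#.. => .  t=1,i=0
  [19] #..## => #  t=0,i=12
  [18] #..#. => .  t=3,i=12
  [17] #...# => #  t=0,i=8
  [16] #.... => .  t=2,i=6
  [15] .#### => #  t=0,i=14
  [14] .###. => .  t=0,i=2
  [13] .##.# => .  t=2,i=2
  [12] .##.. => #  t=0,i=6
  [11] .#.## => .  t=5,i=2
  [10] .#.#. => .  t=1,i=5
  [9] .#..# => .  t=0,i=11
  [8] .#... => #  t=1,i=1
  [7] ..### => #  t=0,i=13
  [6] ..##. => .  t=2,i=1
  [5] ..#.# => #  t=1,i=4
  [4] ..#.. => .  t=0,i=10
  [3] ...## => #  t=1,i=11
  [2] ...#. => .  t=0,i=9
  [1] ....# => .  t=2,i=7
  [0] ..... => #  t=4,i=3
  bits 01001010000010101001000110101001 = 1242206633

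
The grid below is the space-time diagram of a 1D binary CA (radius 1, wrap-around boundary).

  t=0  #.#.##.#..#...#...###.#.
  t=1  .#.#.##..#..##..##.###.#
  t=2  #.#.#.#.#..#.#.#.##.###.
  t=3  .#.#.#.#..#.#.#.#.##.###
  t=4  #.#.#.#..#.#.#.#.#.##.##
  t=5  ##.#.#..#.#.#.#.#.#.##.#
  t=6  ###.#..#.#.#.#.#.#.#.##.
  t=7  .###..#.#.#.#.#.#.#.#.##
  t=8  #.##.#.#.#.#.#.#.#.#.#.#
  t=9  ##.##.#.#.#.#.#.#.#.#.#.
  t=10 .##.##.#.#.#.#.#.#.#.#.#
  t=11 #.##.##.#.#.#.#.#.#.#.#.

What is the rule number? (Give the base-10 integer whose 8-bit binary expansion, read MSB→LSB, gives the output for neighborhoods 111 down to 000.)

  [7] ### => #  t=0,i=19
  [6] ##. => #  t=0,i=5
  [5] #.# => #  t=0,i=1
  [4] #.. => .  t=0,i=8
  [3] .## => .  t=0,i=4
  [2] .#. => .  t=0,i=0
  [1] ..# => #  t=0,i=9
  [0] ... => #  t=0,i=12
  bits 11100011 = 227

227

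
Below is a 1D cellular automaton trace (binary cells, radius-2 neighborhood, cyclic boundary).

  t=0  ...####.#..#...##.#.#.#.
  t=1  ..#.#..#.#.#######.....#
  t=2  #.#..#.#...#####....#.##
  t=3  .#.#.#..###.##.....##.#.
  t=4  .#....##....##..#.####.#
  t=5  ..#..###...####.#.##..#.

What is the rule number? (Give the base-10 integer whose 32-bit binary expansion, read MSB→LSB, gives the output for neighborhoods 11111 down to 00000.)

  nb #####: next=#  (t=1,i=13, bit31=1)
  nb ####.: next=.  (t=0,i=5, bit30=0)
  nb ###.#: next=.  (t=0,i=6, bit29=0)
  nb ###..: next=.  (t=1,i=17, bit28=0)
  nb ##.##: next=.  (t=3,i=11, bit27=0)
  nb ##.#.: next=#  (t=0,i=7, bit26=1)
  nb ##..#: next=#  (t=4,i=14, bit25=1)
  nb ##...: next=.  (t=1,i=18, bit24=0)
  nb #.###: next=#  (t=1,i=11, bit23=1)
  nb #.##.: next=#  (t=3,i=12, bit22=1)
  nb #.#.#: next=.  (t=0,i=18, bit21=0)
  nb #.#..: next=.  (t=0,i=8, bit20=0)
  nb #..##: next=#  (t=3,i=7, bit19=1)
  nb #..#.: next=.  (t=0,i=10, bit18=0)
  nb #...#: next=#  (t=0,i=13, bit17=1)
  nb #....: next=.  (t=0,i=0, bit16=0)
  nb .####: next=#  (t=0,i=4, bit15=1)
  nb .###.: next=.  (t=2,i=23, bit14=0)
  nb .##.#: next=#  (t=0,i=16, bit13=1)
  nb .##..: next=#  (t=3,i=13, bit12=1)
  nb .#.##: next=.  (t=1,i=10, bit11=0)
  nb .#.#.: next=.  (t=0,i=19, bit10=0)
  nb .#..#: next=#  (t=0,i=9, bit9=1)
  nb .#...: next=#  (t=0,i=12, bit8=1)
  nb ..###: next=.  (t=0,i=3, bit7=0)
  nb ..##.: next=#  (t=0,i=15, bit6=1)
  nb ..#.#: next=#  (t=1,i=2, bit5=1)
  nb ..#..: next=#  (t=0,i=11, bit4=1)
  nb ...##: next=#  (t=0,i=2, bit3=1)
  nb ...#.: next=#  (t=1,i=22, bit2=1)
  nb ....#: next=.  (t=0,i=1, bit1=0)
  nb .....: next=#  (t=1,i=20, bit0=1)
  bits 10000110110010101011001101111101 = 2261431165

2261431165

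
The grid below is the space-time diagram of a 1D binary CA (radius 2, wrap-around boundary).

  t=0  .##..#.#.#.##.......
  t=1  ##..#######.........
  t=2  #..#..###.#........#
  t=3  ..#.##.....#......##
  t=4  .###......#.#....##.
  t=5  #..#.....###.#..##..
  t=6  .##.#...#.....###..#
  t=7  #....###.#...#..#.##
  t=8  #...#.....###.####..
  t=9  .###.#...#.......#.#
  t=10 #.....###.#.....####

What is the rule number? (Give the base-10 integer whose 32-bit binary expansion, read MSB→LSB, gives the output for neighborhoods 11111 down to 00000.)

  #####|#  b31=1 t=1,i=6
  ####.|.  b30=0 t=1,i=9
  ###.#|.  b29=0 t=2,i=8
  ###..|#  b28=1 t=1,i=10
  ##.##|.  b27=0 t=8,i=13
  ##.#.|.  b26=0 t=2,i=9
  ##..#|.  b25=0 t=0,i=3
  ##...|.  b24=0 t=0,i=13
  #.###|.  b23=0 t=7,i=18
  #.##.|.  b22=0 t=0,i=11
  #.#.#|#  b21=1 t=0,i=7
  #.#..|.  b20=0 t=2,i=10
  #..##|#  b19=1 t=1,i=3
  #..#.|#  b18=1 t=0,i=4
  #...#|#  b17=1 t=6,i=6
  #....|.  b16=0 t=0,i=14
  .####|.  b15=0 t=1,i=5
  .###.|.  b14=0 t=2,i=7
  .##.#|.  b13=0 t=6,i=2
  .##..|.  b12=0 t=0,i=2
  .#.##|#  b11=1 t=0,i=10
  .#.#.|#  b10=1 t=0,i=6
  .#..#|#  b9=1 t=2,i=4
  .#...|#  b8=1 t=2,i=11
  ..###|.  b7=0 t=1,i=4
  ..##.|#  b6=1 t=0,i=1
  ..#.#|#  b5=1 t=0,i=5
  ..#..|.  b4=0 t=2,i=3
  ...##|#  b3=1 t=0,i=0
  ...#.|#  b2=1 t=3,i=10
  ....#|.  b1=0 t=0,i=19
  .....|.  b0=0 t=0,i=15
  bits 10010000001011100000111101101100 = 2418937708

2418937708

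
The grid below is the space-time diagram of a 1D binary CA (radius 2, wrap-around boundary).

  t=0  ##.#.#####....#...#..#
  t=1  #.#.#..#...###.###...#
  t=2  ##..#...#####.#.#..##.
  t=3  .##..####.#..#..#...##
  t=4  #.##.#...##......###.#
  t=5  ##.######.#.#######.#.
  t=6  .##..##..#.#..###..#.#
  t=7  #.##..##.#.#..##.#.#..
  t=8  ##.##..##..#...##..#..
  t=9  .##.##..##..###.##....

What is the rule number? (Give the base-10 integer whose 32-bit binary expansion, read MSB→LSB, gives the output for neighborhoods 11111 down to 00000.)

2383641007

  [31] ##### => #  t=0,i=7
  [30] ####. => .  t=0,i=8
  [29] ###.# => .  t=0,i=1
  [28] ###.. => .  t=0,i=9
  [27] ##.## => #  t=1,i=14
  [26] ##.#. => #  t=0,i=2
  [25] ##..# => #  t=2,i=2
  [24] ##... => .  t=0,i=10
  [23] #.### => .  t=0,i=5
  [22] #.##. => .  t=2,i=0
  [21] #.#.# => .  t=0,i=3
  [20] #.#.. => #  t=1,i=4
  [19] #..## => .  t=0,i=20
  [18] #..#. => .  t=1,i=6
  [17] #...# => #  t=0,i=16
  [16] #.... => #  t=0,i=11
  [15] .#### => .  t=0,i=6
  [14] .###. => #  t=0,i=0
  [13] .##.# => #  t=1,i=0
  [12] .##.. => #  t=2,i=1
  [11] .#.## => #  t=0,i=4
  [10] .#.#. => .  t=1,i=3
  [9] .#..# => .  t=0,i=19
  [8] .#... => #  t=0,i=15
  [7] ..### => #  t=0,i=21
  [6] ..##. => .  t=1,i=21
  [5] ..#.# => #  t=6,i=9
  [4] ..#.. => .  t=0,i=14
  [3] ...## => #  t=1,i=10
  [2] ...#. => #  t=0,i=13
  [1] ....# => #  t=0,i=12
  [0] ..... => #  t=4,i=13
  bits 10001110000100110111100110101111 = 2383641007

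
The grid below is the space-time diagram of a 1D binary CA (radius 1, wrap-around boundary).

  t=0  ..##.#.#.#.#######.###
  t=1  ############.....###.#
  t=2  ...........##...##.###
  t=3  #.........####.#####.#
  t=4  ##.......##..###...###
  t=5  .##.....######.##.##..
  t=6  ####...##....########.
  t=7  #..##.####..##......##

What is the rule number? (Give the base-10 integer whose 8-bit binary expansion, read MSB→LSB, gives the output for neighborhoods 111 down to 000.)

  [7] ### => .  t=0,i=12
  [6] ##. => #  t=0,i=3
  [5] #.# => #  t=0,i=4
  [4] #.. => #  t=0,i=0
  [3] .## => #  t=0,i=2
  [2] .#. => #  t=0,i=5
  [1] ..# => #  t=0,i=1
  [0] ... => .  t=1,i=13
  bits 01111110 = 126

126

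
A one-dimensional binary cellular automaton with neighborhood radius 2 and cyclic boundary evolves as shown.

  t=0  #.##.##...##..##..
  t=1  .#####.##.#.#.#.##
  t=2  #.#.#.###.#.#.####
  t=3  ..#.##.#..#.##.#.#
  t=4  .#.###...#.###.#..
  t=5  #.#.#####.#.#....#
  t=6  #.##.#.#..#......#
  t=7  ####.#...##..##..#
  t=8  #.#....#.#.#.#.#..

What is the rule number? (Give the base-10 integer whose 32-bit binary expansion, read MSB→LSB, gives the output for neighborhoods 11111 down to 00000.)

  #####|.  b31=0 t=1,i=3
  ####.|#  b30=1 t=1,i=4
  ###.#|.  b29=0 t=1,i=5
  ###..|#  b28=1 t=4,i=5
  ##.##|#  b27=1 t=0,i=4
  ##.#.|.  b26=0 t=1,i=9
  ##..#|#  b25=1 t=0,i=12
  ##...|#  b24=1 t=0,i=7
  #.###|.  b23=0 t=1,i=1
  #.##.|#  b22=1 t=0,i=2
  #.#.#|#  b21=1 t=1,i=10
  #.#..|.  b20=0 t=3,i=7
  #..##|.  b19=0 t=0,i=13
  #..#.|#  b18=1 t=0,i=17
  #...#|#  b17=1 t=0,i=8
  #....|.  b16=0 t=5,i=14
  .####|#  b15=1 t=1,i=2
  .###.|#  b14=1 t=2,i=7
  .##.#|#  b13=1 t=0,i=3
  .##..|.  b12=0 t=0,i=6
  .#.##|#  b11=1 t=0,i=1
  .#.#.|.  b10=0 t=1,i=11
  .#..#|.  b9=0 t=3,i=0
  .#...|.  b8=0 t=4,i=16
  ..###|.  b7=0 t=7,i=17
  ..##.|#  b6=1 t=0,i=10
  ..#.#|.  b5=0 t=0,i=0
  ..#..|#  b4=1 t=6,i=10
  ...##|.  b3=0 t=0,i=9
  ...#.|#  b2=1 t=4,i=0
  ....#|.  b1=0 t=5,i=15
  .....|#  b0=1 t=6,i=13
  bits 01011011011001101110100001010101 = 1533470805

1533470805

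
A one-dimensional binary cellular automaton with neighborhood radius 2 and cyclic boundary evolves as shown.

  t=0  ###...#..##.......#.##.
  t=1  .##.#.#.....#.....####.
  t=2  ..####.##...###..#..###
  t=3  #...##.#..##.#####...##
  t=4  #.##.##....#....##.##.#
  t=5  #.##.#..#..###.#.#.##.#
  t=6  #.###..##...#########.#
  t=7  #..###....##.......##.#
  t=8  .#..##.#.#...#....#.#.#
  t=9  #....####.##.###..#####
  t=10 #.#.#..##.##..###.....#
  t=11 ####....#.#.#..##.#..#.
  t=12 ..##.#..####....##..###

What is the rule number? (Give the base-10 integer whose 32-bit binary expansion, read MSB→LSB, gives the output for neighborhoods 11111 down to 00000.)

1986489656

  nb #####: next=.  (t=3,i=15, bit31=0)
  nb ####.: next=#  (t=1,i=20, bit30=1)
  nb ###.#: next=#  (t=2,i=5, bit29=1)
  nb ###..: next=#  (t=0,i=2, bit28=1)
  nb ##.##: next=.  (t=0,i=22, bit27=0)
  nb ##.#.: next=#  (t=1,i=3, bit26=1)
  nb ##..#: next=#  (t=1,i=22, bit25=1)
  nb ##...: next=.  (t=0,i=3, bit24=0)
  nb #.###: next=.  (t=0,i=0, bit23=0)
  nb #.##.: next=#  (t=0,i=20, bit22=1)
  nb #.#.#: next=#  (t=1,i=4, bit21=1)
  nb #.#..: next=.  (t=1,i=6, bit20=0)
  nb #..##: next=.  (t=0,i=8, bit19=0)
  nb #..#.: next=#  (t=2,i=16, bit18=1)
  nb #...#: next=#  (t=0,i=4, bit17=1)
  nb #....: next=#  (t=0,i=12, bit16=1)
  nb .####: next=.  (t=1,i=19, bit15=0)
  nb .###.: next=#  (t=0,i=1, bit14=1)
  nb .##.#: next=#  (t=0,i=21, bit13=1)
  nb .##..: next=.  (t=0,i=10, bit12=0)
  nb .#.##: next=#  (t=0,i=19, bit11=1)
  nb .#.#.: next=#  (t=1,i=5, bit10=1)
  nb .#..#: next=.  (t=0,i=7, bit9=0)
  nb .#...: next=#  (t=1,i=7, bit8=1)
  nb ..###: next=.  (t=1,i=18, bit7=0)
  nb ..##.: next=.  (t=0,i=9, bit6=0)
  nb ..#.#: next=#  (t=0,i=18, bit5=1)
  nb ..#..: next=#  (t=0,i=6, bit4=1)
  nb ...##: next=#  (t=1,i=17, bit3=1)
  nb ...#.: next=.  (t=0,i=5, bit2=0)
  nb ....#: next=.  (t=0,i=16, bit1=0)
  nb .....: next=.  (t=0,i=13, bit0=0)
  bits 01110110011001110110110100111000 = 1986489656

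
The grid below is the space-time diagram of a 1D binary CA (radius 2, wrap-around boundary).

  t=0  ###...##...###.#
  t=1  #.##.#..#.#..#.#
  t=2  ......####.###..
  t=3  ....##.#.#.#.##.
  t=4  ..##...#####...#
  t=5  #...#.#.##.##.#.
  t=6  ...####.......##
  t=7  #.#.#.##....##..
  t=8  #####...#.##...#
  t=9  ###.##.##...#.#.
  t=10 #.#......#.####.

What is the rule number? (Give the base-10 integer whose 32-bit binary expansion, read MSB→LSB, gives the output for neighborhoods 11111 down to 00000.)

2980349486

  nb #####: next=#  (t=4,i=9, bit31=1)
  nb ####.: next=.  (t=0,i=1, bit30=0)
  nb ###.#: next=#  (t=0,i=13, bit29=1)
  nb ###..: next=#  (t=0,i=2, bit28=1)
  nb ##.##: next=.  (t=0,i=14, bit27=0)
  nb ##.#.: next=.  (t=1,i=4, bit26=0)
  nb ##..#: next=.  (t=7,i=14, bit25=0)
  nb ##...: next=#  (t=0,i=3, bit24=1)
  nb #.###: next=#  (t=0,i=15, bit23=1)
  nb #.##.: next=.  (t=1,i=2, bit22=0)
  nb #.#.#: next=#  (t=3,i=7, bit21=1)
  nb #.#..: next=.  (t=1,i=5, bit20=0)
  nb #..##: next=.  (t=4,i=1, bit19=0)
  nb #..#.: next=#  (t=1,i=7, bit18=1)
  nb #...#: next=.  (t=0,i=4, bit17=0)
  nb #....: next=.  (t=2,i=15, bit16=0)
  nb .####: next=#  (t=0,i=0, bit15=1)
  nb .###.: next=.  (t=0,i=12, bit14=0)
  nb .##.#: next=.  (t=1,i=0, bit13=0)
  nb .##..: next=.  (t=0,i=7, bit12=0)
  nb .#.##: next=.  (t=1,i=14, bit11=0)
  nb .#.#.: next=#  (t=1,i=9, bit10=1)
  nb .#..#: next=#  (t=1,i=6, bit9=1)
  nb .#...: next=.  (t=5,i=1, bit8=0)
  nb ..###: next=.  (t=0,i=11, bit7=0)
  nb ..##.: next=.  (t=0,i=6, bit6=0)
  nb ..#.#: next=#  (t=1,i=8, bit5=1)
  nb ..#..: next=.  (t=4,i=15, bit4=0)
  nb ...##: next=#  (t=0,i=5, bit3=1)
  nb ...#.: next=#  (t=4,i=14, bit2=1)
  nb ....#: next=#  (t=2,i=4, bit1=1)
  nb .....: next=.  (t=2,i=0, bit0=0)
  bits 10110001101001001000011000101110 = 2980349486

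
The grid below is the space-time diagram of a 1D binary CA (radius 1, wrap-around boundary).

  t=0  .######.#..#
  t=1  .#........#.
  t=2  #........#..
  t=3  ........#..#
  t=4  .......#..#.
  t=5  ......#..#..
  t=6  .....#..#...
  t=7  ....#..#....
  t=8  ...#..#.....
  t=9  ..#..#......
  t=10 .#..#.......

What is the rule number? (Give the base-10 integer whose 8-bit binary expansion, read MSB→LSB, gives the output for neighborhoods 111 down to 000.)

10

  ### -> .   bit 7 = 0  t=0,i=2
  ##. -> .   bit 6 = 0  t=0,i=6
  #.# -> .   bit 5 = 0  t=0,i=0
  #.. -> .   bit 4 = 0  t=0,i=9
  .## -> #   bit 3 = 1  t=0,i=1
  .#. -> .   bit 2 = 0  t=0,i=8
  ..# -> #   bit 1 = 1  t=0,i=10
  ... -> .   bit 0 = 0  t=1,i=3
  bits 00001010 = 10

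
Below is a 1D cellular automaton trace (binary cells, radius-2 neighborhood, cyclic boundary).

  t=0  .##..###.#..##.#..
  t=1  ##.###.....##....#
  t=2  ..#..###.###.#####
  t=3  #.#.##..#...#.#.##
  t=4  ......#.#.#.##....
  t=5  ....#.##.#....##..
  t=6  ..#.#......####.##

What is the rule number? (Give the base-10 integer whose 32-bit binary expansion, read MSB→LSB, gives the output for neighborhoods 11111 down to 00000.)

  ##### -> .   bit 31 = 0  t=2,i=15
  ####. -> #   bit 30 = 1  t=2,i=16
  ###.# -> .   bit 29 = 0  t=0,i=7
  ###.. -> #   bit 28 = 1  t=1,i=5
  ##.## -> #   bit 27 = 1  t=1,i=2
  ##.#. -> .   bit 26 = 0  t=0,i=8
  ##..# -> #   bit 25 = 1  t=0,i=3
  ##... -> #   bit 24 = 1  t=1,i=6
  #.### -> .   bit 23 = 0  t=1,i=3
  #.##. -> .   bit 22 = 0  t=3,i=4
  #.#.# -> .   bit 21 = 0  t=3,i=2
  #.#.. -> .   bit 20 = 0  t=0,i=9
  #..## -> #   bit 19 = 1  t=0,i=4
  #..#. -> .   bit 18 = 0  t=2,i=1
  #...# -> #   bit 17 = 1  t=0,i=17
  #.... -> #   bit 16 = 1  t=1,i=7
  .#### -> #   bit 15 = 1  t=2,i=14
  .###. -> .   bit 14 = 0  t=0,i=6
  .##.# -> .   bit 13 = 0  t=0,i=13
  .##.. -> .   bit 12 = 0  t=0,i=2
  .#.## -> .   bit 11 = 0  t=3,i=3
  .#.#. -> #   bit 10 = 1  t=3,i=13
  .#..# -> .   bit 9 = 0  t=0,i=10
  .#... -> .   bit 8 = 0  t=0,i=16
  ..### -> #   bit 7 = 1  t=0,i=5
  ..##. -> #   bit 6 = 1  t=0,i=1
  ..#.# -> #   bit 5 = 1  t=3,i=12
  ..#.. -> #   bit 4 = 1  t=2,i=2
  ...## -> #   bit 3 = 1  t=0,i=0
  ...#. -> .   bit 2 = 0  t=3,i=11
  ....# -> #   bit 1 = 1  t=1,i=9
  ..... -> .   bit 0 = 0  t=1,i=8
  bits 01011011000010111000010011111010 = 1527481594

1527481594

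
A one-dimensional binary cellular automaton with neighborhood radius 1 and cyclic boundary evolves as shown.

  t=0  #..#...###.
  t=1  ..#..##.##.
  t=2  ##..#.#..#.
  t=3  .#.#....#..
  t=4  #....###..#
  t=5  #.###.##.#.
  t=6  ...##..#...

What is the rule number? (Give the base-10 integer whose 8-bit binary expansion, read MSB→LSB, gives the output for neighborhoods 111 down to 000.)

195

  ###|#  b7=1 t=0,i=8
  ##.|#  b6=1 t=0,i=9
  #.#|.  b5=0 t=0,i=10
  #..|.  b4=0 t=0,i=1
  .##|.  b3=0 t=0,i=7
  .#.|.  b2=0 t=0,i=0
  ..#|#  b1=1 t=0,i=2
  ...|#  b0=1 t=0,i=5
  bits 11000011 = 195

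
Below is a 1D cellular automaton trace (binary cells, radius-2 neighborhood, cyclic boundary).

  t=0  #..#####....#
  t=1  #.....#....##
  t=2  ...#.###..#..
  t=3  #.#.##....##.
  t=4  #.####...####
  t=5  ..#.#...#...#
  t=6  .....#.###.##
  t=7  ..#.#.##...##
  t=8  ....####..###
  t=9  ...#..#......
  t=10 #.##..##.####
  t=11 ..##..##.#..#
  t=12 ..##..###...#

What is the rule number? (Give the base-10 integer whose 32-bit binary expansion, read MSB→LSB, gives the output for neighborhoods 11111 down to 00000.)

  nb #####: next=.  (t=0,i=5, bit31=0)
  nb ####.: next=#  (t=0,i=6, bit30=1)
  nb ###.#: next=.  (t=4,i=0, bit29=0)
  nb ###..: next=.  (t=0,i=7, bit28=0)
  nb ##.##: next=.  (t=4,i=1, bit27=0)
  nb ##.#.: next=#  (t=3,i=12, bit26=1)
  nb ##..#: next=.  (t=0,i=1, bit25=0)
  nb ##...: next=.  (t=0,i=8, bit24=0)
  nb #.###: next=#  (t=2,i=5, bit23=1)
  nb #.##.: next=#  (t=3,i=4, bit22=1)
  nb #.#.#: next=#  (t=3,i=0, bit21=1)
  nb #.#..: next=.  (t=5,i=4, bit20=0)
  nb #..##: next=.  (t=0,i=2, bit19=0)
  nb #..#.: next=.  (t=2,i=9, bit18=0)
  nb #...#: next=.  (t=4,i=7, bit17=0)
  nb #....: next=.  (t=0,i=9, bit16=0)
  nb .####: next=.  (t=0,i=4, bit15=0)
  nb .###.: next=.  (t=1,i=12, bit14=0)
  nb .##.#: next=#  (t=3,i=11, bit13=1)
  nb .##..: next=#  (t=0,i=0, bit12=1)
  nb .#.##: next=#  (t=2,i=4, bit11=1)
  nb .#.#.: next=.  (t=3,i=1, bit10=0)
  nb .#..#: next=.  (t=5,i=0, bit9=0)
  nb .#...: next=#  (t=1,i=7, bit8=1)
  nb ..###: next=.  (t=0,i=3, bit7=0)
  nb ..##.: next=#  (t=0,i=12, bit6=1)
  nb ..#.#: next=.  (t=2,i=3, bit5=0)
  nb ..#..: next=#  (t=1,i=6, bit4=1)
  nb ...##: next=#  (t=0,i=11, bit3=1)
  nb ...#.: next=#  (t=1,i=5, bit2=1)
  nb ....#: next=.  (t=0,i=10, bit1=0)
  nb .....: next=#  (t=1,i=3, bit0=1)
  bits 01000100111000000011100101011101 = 1155545437

1155545437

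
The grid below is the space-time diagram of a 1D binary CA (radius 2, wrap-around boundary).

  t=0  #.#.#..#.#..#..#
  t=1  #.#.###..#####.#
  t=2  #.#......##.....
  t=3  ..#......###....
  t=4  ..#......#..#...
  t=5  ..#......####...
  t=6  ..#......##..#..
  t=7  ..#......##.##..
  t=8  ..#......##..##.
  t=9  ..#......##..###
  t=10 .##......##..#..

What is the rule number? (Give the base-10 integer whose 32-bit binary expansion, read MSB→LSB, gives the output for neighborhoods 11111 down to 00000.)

20230864

  ##### -> .   bit 31 = 0  t=1,i=11
  ####. -> .   bit 30 = 0  t=1,i=12
  ###.# -> .   bit 29 = 0  t=1,i=13
  ###.. -> .   bit 28 = 0  t=1,i=6
  ##.## -> .   bit 27 = 0  t=1,i=14
  ##.#. -> .   bit 26 = 0  t=0,i=1
  ##..# -> .   bit 25 = 0  t=1,i=7
  ##... -> #   bit 24 = 1  t=2,i=11
  #.### -> .   bit 23 = 0  t=1,i=4
  #.##. -> .   bit 22 = 0  t=1,i=15
  #.#.# -> #   bit 21 = 1  t=0,i=2
  #.#.. -> #   bit 20 = 1  t=0,i=4
  #..## -> .   bit 19 = 0  t=0,i=14
  #..#. -> #   bit 18 = 1  t=0,i=6
  #...# -> .   bit 17 = 0  t=8,i=0
  #.... -> .   bit 16 = 0  t=2,i=4
  .#### -> #   bit 15 = 1  t=1,i=10
  .###. -> .   bit 14 = 0  t=1,i=5
  .##.# -> #   bit 13 = 1  t=0,i=0
  .##.. -> #   bit 12 = 1  t=2,i=10
  .#.## -> .   bit 11 = 0  t=1,i=3
  .#.#. -> .   bit 10 = 0  t=0,i=3
  .#..# -> #   bit 9 = 1  t=0,i=5
  .#... -> .   bit 8 = 0  t=2,i=3
  ..### -> #   bit 7 = 1  t=1,i=9
  ..##. -> #   bit 6 = 1  t=0,i=15
  ..#.# -> .   bit 5 = 0  t=0,i=7
  ..#.. -> #   bit 4 = 1  t=0,i=12
  ...## -> .   bit 3 = 0  t=2,i=8
  ...#. -> .   bit 2 = 0  t=2,i=15
  ....# -> .   bit 1 = 0  t=2,i=7
  ..... -> .   bit 0 = 0  t=2,i=5
  bits 00000001001101001011001011010000 = 20230864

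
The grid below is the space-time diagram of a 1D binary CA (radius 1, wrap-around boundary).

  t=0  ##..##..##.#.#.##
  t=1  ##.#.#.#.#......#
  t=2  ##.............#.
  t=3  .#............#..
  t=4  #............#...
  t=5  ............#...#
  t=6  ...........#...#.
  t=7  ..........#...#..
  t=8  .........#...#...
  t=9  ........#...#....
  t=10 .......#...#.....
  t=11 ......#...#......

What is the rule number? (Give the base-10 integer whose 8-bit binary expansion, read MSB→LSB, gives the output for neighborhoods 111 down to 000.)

194

  ### -> #   bit 7 = 1  t=0,i=0
  ##. -> #   bit 6 = 1  t=0,i=1
  #.# -> .   bit 5 = 0  t=0,i=10
  #.. -> .   bit 4 = 0  t=0,i=2
  .## -> .   bit 3 = 0  t=0,i=4
  .#. -> .   bit 2 = 0  t=0,i=11
  ..# -> #   bit 1 = 1  t=0,i=3
  ... -> .   bit 0 = 0  t=1,i=11
  bits 11000010 = 194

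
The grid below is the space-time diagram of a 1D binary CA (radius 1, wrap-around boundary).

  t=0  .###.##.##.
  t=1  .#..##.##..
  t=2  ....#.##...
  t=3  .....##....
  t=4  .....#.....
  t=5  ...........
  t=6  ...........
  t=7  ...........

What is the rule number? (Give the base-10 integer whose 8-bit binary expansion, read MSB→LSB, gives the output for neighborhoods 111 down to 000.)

40

  ### -> .   bit 7 = 0  t=0,i=2
  ##. -> .   bit 6 = 0  t=0,i=3
  #.# -> #   bit 5 = 1  t=0,i=4
  #.. -> .   bit 4 = 0  t=0,i=10
  .## -> #   bit 3 = 1  t=0,i=1
  .#. -> .   bit 2 = 0  t=1,i=1
  ..# -> .   bit 1 = 0  t=0,i=0
  ... -> .   bit 0 = 0  t=1,i=10
  bits 00101000 = 40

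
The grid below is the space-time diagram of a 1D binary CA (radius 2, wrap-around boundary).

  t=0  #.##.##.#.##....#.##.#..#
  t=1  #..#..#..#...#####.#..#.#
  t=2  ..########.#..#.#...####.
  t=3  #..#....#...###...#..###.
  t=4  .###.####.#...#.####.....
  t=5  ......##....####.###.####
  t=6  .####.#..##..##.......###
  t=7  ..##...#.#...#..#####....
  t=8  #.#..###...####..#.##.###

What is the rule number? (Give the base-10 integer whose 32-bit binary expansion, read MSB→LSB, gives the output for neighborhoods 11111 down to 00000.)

1342679671

  ##### -> .   bit 31 = 0  t=1,i=15
  ####. -> #   bit 30 = 1  t=1,i=16
  ###.# -> .   bit 29 = 0  t=1,i=17
  ###.. -> #   bit 28 = 1  t=2,i=23
  ##.## -> .   bit 27 = 0  t=0,i=1
  ##.#. -> .   bit 26 = 0  t=0,i=7
  ##..# -> .   bit 25 = 0  t=1,i=1
  ##... -> .   bit 24 = 0  t=0,i=12
  #.### -> .   bit 23 = 0  t=4,i=5
  #.##. -> .   bit 22 = 0  t=0,i=2
  #.#.# -> .   bit 21 = 0  t=0,i=8
  #.#.. -> .   bit 20 = 0  t=0,i=21
  #..## -> .   bit 19 = 0  t=0,i=23
  #..#. -> #   bit 18 = 1  t=1,i=2
  #...# -> #   bit 17 = 1  t=1,i=11
  #.... -> #   bit 16 = 1  t=0,i=13
  .#### -> #   bit 15 = 1  t=1,i=14
  .###. -> .   bit 14 = 0  t=3,i=13
  .##.# -> #   bit 13 = 1  t=0,i=0
  .##.. -> .   bit 12 = 0  t=0,i=11
  .#.## -> #   bit 11 = 1  t=0,i=9
  .#.#. -> .   bit 10 = 0  t=2,i=15
  .#..# -> #   bit 9 = 1  t=0,i=22
  .#... -> .   bit 8 = 0  t=1,i=10
  ..### -> .   bit 7 = 0  t=1,i=13
  ..##. -> #   bit 6 = 1  t=0,i=24
  ..#.# -> #   bit 5 = 1  t=0,i=16
  ..#.. -> #   bit 4 = 1  t=1,i=3
  ...## -> .   bit 3 = 0  t=1,i=12
  ...#. -> #   bit 2 = 1  t=0,i=15
  ....# -> #   bit 1 = 1  t=0,i=14
  ..... -> #   bit 0 = 1  t=4,i=22
  bits 01010000000001111010101001110111 = 1342679671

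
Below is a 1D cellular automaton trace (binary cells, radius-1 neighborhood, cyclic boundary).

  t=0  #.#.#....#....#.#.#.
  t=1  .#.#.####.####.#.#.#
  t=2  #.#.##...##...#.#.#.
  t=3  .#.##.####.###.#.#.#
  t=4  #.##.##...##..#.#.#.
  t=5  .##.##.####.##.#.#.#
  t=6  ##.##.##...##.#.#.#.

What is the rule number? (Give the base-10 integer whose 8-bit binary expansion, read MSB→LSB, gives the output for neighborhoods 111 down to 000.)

59

  nb ###: next=.  (t=1,i=6, bit7=0)
  nb ##.: next=.  (t=1,i=8, bit6=0)
  nb #.#: next=#  (t=0,i=1, bit5=1)
  nb #..: next=#  (t=0,i=5, bit4=1)
  nb .##: next=#  (t=1,i=5, bit3=1)
  nb .#.: next=.  (t=0,i=0, bit2=0)
  nb ..#: next=#  (t=0,i=8, bit1=1)
  nb ...: next=#  (t=0,i=6, bit0=1)
  bits 00111011 = 59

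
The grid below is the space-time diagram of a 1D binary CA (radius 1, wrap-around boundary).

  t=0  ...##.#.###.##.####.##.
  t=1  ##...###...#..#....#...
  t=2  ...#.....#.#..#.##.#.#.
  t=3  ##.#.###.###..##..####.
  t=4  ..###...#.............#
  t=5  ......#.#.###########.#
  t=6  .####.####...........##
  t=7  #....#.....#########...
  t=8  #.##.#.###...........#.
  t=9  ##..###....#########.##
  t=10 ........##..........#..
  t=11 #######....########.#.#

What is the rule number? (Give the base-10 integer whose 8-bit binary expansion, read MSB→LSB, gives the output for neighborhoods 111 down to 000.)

  nb ###: next=.  (t=0,i=9, bit7=0)
  nb ##.: next=.  (t=0,i=4, bit6=0)
  nb #.#: next=#  (t=0,i=5, bit5=1)
  nb #..: next=.  (t=0,i=22, bit4=0)
  nb .##: next=.  (t=0,i=3, bit3=0)
  nb .#.: next=#  (t=0,i=6, bit2=1)
  nb ..#: next=.  (t=0,i=2, bit1=0)
  nb ...: next=#  (t=0,i=0, bit0=1)
  bits 00100101 = 37

37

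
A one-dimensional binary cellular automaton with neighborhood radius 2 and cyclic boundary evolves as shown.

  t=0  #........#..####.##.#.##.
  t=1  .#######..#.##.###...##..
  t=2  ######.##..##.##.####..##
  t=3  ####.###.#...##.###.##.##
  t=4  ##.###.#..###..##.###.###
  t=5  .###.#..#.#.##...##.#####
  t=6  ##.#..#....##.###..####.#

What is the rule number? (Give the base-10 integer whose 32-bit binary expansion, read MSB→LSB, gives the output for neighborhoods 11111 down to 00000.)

3150154635

  ##### -> #   bit 31 = 1  t=1,i=3
  ####. -> .   bit 30 = 0  t=0,i=14
  ###.# -> #   bit 29 = 1  t=0,i=15
  ###.. -> #   bit 28 = 1  t=1,i=7
  ##.## -> #   bit 27 = 1  t=0,i=16
  ##.#. -> .   bit 26 = 0  t=0,i=19
  ##..# -> #   bit 25 = 1  t=1,i=8
  ##... -> #   bit 24 = 1  t=1,i=18
  #.### -> #   bit 23 = 1  t=1,i=15
  #.##. -> #   bit 22 = 1  t=0,i=17
  #.#.# -> .   bit 21 = 0  t=0,i=20
  #.#.. -> .   bit 20 = 0  t=0,i=0
  #..## -> .   bit 19 = 0  t=0,i=11
  #..#. -> .   bit 18 = 0  t=1,i=9
  #...# -> #   bit 17 = 1  t=1,i=19
  #.... -> #   bit 16 = 1  t=0,i=2
  .#### -> #   bit 15 = 1  t=0,i=13
  .###. -> .   bit 14 = 0  t=1,i=16
  .##.# -> .   bit 13 = 0  t=0,i=18
  .##.. -> .   bit 12 = 0  t=1,i=22
  .#.## -> #   bit 11 = 1  t=0,i=21
  .#.#. -> .   bit 10 = 0  t=5,i=9
  .#..# -> #   bit 9 = 1  t=0,i=10
  .#... -> #   bit 8 = 1  t=0,i=1
  ..### -> #   bit 7 = 1  t=0,i=12
  ..##. -> .   bit 6 = 0  t=1,i=21
  ..#.# -> .   bit 5 = 0  t=1,i=10
  ..#.. -> .   bit 4 = 0  t=0,i=9
  ...## -> #   bit 3 = 1  t=1,i=0
  ...#. -> .   bit 2 = 0  t=0,i=8
  ....# -> #   bit 1 = 1  t=0,i=7
  ..... -> #   bit 0 = 1  t=0,i=3
  bits 10111011110000111000101110001011 = 3150154635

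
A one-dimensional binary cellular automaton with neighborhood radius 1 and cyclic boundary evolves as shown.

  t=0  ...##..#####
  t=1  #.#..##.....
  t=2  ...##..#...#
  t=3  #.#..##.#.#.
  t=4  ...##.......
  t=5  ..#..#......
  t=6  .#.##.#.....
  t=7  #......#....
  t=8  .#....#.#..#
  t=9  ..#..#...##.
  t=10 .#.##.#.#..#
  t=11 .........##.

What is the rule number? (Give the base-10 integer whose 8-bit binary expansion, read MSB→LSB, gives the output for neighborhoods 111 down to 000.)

18

  ### -> .   bit 7 = 0  t=0,i=8
  ##. -> .   bit 6 = 0  t=0,i=4
  #.# -> .   bit 5 = 0  t=1,i=1
  #.. -> #   bit 4 = 1  t=0,i=0
  .## -> .   bit 3 = 0  t=0,i=3
  .#. -> .   bit 2 = 0  t=1,i=0
  ..# -> #   bit 1 = 1  t=0,i=2
  ... -> .   bit 0 = 0  t=0,i=1
  bits 00010010 = 18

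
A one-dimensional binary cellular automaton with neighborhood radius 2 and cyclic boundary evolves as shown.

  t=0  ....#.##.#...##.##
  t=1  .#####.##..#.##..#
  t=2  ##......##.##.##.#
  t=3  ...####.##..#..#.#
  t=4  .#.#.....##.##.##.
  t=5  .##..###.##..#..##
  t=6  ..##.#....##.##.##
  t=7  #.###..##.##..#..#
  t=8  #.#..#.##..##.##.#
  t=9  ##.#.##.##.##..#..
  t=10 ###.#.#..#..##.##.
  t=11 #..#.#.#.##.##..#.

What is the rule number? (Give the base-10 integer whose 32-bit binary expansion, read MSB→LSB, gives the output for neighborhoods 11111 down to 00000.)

  [31] ##### => .  t=1,i=3
  [30] ####. => .  t=1,i=4
  [29] ###.# => .  t=1,i=5
  [28] ###.. => .  t=2,i=1
  [27] ##.## => .  t=0,i=15
  [26] ##.#. => #  t=0,i=8
  [25] ##..# => #  t=1,i=9
  [24] ##... => .  t=0,i=0
  [23] #.### => #  t=1,i=1
  [22] #.##. => .  t=0,i=6
  [21] #.#.# => .  t=9,i=3
  [20] #.#.. => .  t=0,i=9
  [19] #..## => .  t=5,i=4
  [18] #..#. => .  t=1,i=10
  [17] #...# => #  t=0,i=11
  [16] #.... => #  t=0,i=1
  [15] .#### => .  t=1,i=2
  [14] .###. => .  t=2,i=0
  [13] .##.# => #  t=0,i=7
  [12] .##.. => #  t=0,i=17
  [11] .#.## => #  t=0,i=5
  [10] .#.#. => #  t=3,i=16
  [9] .#..# => #  t=3,i=13
  [8] .#... => .  t=0,i=10
  [7] ..### => #  t=3,i=3
  [6] ..##. => #  t=0,i=13
  [5] ..#.# => #  t=0,i=4
  [4] ..#.. => #  t=3,i=12
  [3] ...## => .  t=0,i=12
  [2] ...#. => #  t=0,i=3
  [1] ....# => #  t=0,i=2
  [0] ..... => #  t=2,i=4
  bits 00000110100000110011111011110111 = 109264631

109264631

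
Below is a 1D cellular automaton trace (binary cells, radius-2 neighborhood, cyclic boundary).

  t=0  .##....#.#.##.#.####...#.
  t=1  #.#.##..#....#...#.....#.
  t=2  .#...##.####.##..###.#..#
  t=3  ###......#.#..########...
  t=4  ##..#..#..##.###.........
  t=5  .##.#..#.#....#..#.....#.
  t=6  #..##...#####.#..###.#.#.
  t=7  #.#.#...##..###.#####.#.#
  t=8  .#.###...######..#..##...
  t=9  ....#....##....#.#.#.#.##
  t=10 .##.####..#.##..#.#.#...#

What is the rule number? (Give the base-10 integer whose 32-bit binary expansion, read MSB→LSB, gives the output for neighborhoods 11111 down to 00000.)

  [31] ##### => .  t=3,i=16
  [30] ####. => .  t=0,i=18
  [29] ###.# => #  t=2,i=11
  [28] ###.. => .  t=0,i=19
  [27] ##.## => .  t=2,i=7
  [26] ##.#. => #  t=0,i=13
  [25] ##..# => #  t=1,i=6
  [24] ##... => .  t=0,i=3
  [23] #.### => .  t=0,i=16
  [22] #.##. => .  t=0,i=11
  [21] #.#.# => .  t=0,i=9
  [20] #.#.. => #  t=2,i=1
  [19] #..## => #  t=0,i=0
  [18] #..#. => .  t=1,i=7
  [17] #...# => .  t=0,i=21
  [16] #.... => #  t=0,i=4
  [15] .#### => #  t=0,i=17
  [14] .###. => #  t=2,i=18
  [13] .##.# => .  t=0,i=12
  [12] .##.. => #  t=0,i=2
  [11] .#.## => .  t=0,i=10
  [10] .#.#. => #  t=0,i=8
  [9] .#..# => .  t=0,i=24
  [8] .#... => #  t=1,i=9
  [7] ..### => #  t=2,i=17
  [6] ..##. => .  t=0,i=1
  [5] ..#.# => .  t=0,i=7
  [4] ..#.. => #  t=0,i=23
  [3] ...## => .  t=2,i=4
  [2] ...#. => .  t=0,i=6
  [1] ....# => #  t=0,i=5
  [0] ..... => .  t=1,i=20
  bits 00100110000110011101010110010010 = 639227282

639227282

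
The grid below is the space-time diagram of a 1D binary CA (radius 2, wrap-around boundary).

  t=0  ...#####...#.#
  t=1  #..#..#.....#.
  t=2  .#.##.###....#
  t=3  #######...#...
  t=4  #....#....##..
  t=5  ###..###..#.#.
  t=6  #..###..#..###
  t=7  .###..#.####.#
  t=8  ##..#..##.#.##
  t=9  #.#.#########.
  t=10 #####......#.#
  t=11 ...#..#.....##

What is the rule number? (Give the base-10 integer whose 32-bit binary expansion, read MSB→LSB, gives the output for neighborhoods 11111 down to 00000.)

  [31] ##### => .  t=0,i=5
  [30] ####. => #  t=0,i=6
  [29] ###.# => .  t=7,i=11
  [28] ###.. => .  t=0,i=7
  [27] ##.## => #  t=2,i=5
  [26] ##.#. => #  t=7,i=12
  [25] ##..# => #  t=4,i=12
  [24] ##... => .  t=0,i=8
  [23] #.### => #  t=2,i=6
  [22] #.##. => #  t=2,i=3
  [21] #.#.# => #  t=2,i=1
  [20] #.#.. => .  t=0,i=13
  [19] #..## => #  t=5,i=4
  [18] #..#. => .  t=1,i=2
  [17] #...# => .  t=0,i=1
  [16] #.... => #  t=1,i=8
  [15] .#### => .  t=0,i=4
  [14] .###. => .  t=2,i=7
  [13] .##.# => #  t=2,i=4
  [12] .##.. => .  t=4,i=11
  [11] .#.## => #  t=2,i=2
  [10] .#.#. => #  t=0,i=12
  [9] .#..# => #  t=1,i=1
  [8] .#... => #  t=0,i=0
  [7] ..### => #  t=0,i=3
  [6] ..##. => #  t=4,i=10
  [5] ..#.# => .  t=0,i=11
  [4] ..#.. => #  t=1,i=3
  [3] ...## => .  t=0,i=2
  [2] ...#. => .  t=0,i=10
  [1] ....# => .  t=1,i=10
  [0] ..... => .  t=1,i=9
  bits 01001110111010010010111111010000 = 1323904976

1323904976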